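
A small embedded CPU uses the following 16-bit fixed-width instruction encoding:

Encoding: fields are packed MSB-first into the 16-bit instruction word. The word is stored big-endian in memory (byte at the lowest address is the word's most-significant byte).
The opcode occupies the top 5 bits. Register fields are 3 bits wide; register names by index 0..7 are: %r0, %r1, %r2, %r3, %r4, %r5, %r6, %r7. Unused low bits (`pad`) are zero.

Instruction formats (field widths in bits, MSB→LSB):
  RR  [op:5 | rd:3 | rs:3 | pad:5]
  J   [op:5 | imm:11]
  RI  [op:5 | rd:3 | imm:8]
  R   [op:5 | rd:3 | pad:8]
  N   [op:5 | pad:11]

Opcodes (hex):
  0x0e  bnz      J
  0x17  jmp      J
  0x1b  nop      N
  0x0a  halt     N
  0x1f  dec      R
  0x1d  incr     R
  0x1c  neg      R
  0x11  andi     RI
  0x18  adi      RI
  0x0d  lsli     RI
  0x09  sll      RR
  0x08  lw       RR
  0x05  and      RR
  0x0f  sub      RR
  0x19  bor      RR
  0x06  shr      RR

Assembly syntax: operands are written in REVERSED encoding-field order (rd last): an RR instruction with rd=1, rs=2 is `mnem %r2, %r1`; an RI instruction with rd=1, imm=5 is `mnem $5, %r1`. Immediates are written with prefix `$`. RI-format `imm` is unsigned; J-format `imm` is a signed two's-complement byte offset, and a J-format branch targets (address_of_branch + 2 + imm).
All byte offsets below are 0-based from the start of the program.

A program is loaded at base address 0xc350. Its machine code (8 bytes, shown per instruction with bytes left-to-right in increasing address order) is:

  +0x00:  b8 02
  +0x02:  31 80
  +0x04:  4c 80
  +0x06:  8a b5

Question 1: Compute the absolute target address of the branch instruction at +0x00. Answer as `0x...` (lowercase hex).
[00] b8 02 → 0xb802
  opcode bits[15:11]=0x17: jmp/J
  imm@[10:0]=0x2 ⇒ $2
  target = base 0xc350 + off 0x00 + 2 + imm 2 = 0xc354

0xc354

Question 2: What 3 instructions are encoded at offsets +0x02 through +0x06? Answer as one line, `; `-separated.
shr %r4, %r1; sll %r4, %r4; andi $181, %r2

+0x02: 31 80 ⇒ word 0x3180 (big)
  op=0x3180>>11=0x6 ⇒ shr (RR)
  rd@[10:8]=0x1 ⇒ %r1
  rs@[7:5]=0x4 ⇒ %r4
+0x04: 4c 80 ⇒ word 0x4c80 (big)
  op=0x4c80>>11=0x9 ⇒ sll (RR)
  rd@[10:8]=0x4 ⇒ %r4
  rs@[7:5]=0x4 ⇒ %r4
+0x06: 8a b5 ⇒ word 0x8ab5 (big)
  op=0x8ab5>>11=0x11 ⇒ andi (RI)
  rd@[10:8]=0x2 ⇒ %r2
  imm@[7:0]=0xb5 ⇒ $181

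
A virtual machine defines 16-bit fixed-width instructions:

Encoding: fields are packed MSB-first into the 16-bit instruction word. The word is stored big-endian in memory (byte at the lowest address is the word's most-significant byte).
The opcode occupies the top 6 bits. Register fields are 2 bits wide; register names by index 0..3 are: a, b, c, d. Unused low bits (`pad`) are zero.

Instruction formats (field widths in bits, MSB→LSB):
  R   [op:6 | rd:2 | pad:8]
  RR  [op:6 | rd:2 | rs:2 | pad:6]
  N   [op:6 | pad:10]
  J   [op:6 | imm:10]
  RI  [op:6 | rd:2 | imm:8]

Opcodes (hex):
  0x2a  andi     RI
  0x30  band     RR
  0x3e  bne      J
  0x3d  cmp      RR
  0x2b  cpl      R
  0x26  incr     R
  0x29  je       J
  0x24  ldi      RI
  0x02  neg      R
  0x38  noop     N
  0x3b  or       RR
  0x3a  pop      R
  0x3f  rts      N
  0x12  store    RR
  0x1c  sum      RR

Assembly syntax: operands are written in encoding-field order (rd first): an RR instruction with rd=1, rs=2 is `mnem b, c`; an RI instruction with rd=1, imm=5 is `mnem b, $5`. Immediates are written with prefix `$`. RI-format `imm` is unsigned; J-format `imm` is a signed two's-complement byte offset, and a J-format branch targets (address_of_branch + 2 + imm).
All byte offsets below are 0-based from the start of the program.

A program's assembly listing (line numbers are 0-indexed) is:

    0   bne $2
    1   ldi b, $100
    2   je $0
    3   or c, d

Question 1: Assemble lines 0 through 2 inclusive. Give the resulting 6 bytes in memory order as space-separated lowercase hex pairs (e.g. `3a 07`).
f8 02 91 64 a4 00

0. bne fields op=0x3e:6|imm=2:10 → word f802h → f8 02
1. ldi fields op=0x24:6|rd=1:2|imm=100:8 → word 9164h → 91 64
2. je fields op=0x29:6|imm=0:10 → word a400h → a4 00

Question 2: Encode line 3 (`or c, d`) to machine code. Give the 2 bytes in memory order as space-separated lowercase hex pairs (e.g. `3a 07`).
line 3 (or): pack op=0x3b:6|rd=2:2|rs=3:2|pad=0:6 = 0xeec0; big→ ee c0

ee c0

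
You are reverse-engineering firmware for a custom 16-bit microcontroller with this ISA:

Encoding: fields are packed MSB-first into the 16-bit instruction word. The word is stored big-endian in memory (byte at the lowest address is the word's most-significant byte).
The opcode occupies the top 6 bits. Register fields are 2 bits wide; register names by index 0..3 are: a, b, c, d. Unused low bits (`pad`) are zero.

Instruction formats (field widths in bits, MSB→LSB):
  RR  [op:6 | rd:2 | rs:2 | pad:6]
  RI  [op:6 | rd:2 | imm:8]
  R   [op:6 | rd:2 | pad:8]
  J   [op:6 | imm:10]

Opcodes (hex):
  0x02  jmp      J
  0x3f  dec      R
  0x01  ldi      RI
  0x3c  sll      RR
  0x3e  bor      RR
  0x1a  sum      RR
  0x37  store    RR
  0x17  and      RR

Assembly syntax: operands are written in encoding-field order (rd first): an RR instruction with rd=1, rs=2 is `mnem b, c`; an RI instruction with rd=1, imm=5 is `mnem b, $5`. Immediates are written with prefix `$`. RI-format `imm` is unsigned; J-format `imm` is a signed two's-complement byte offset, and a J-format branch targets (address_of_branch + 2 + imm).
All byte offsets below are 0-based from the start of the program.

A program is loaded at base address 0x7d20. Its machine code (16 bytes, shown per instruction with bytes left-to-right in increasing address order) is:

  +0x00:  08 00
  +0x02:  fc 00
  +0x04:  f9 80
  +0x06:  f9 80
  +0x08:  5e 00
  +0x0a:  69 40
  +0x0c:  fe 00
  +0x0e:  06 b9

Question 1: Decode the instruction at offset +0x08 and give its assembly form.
and c, a

[08] 5e 00 → 0x5e00
  op=0x5e00>>10=0x17 ⇒ and (RR)
  rd@[9:8]=0x2 ⇒ c
  rs@[7:6]=0x0 ⇒ a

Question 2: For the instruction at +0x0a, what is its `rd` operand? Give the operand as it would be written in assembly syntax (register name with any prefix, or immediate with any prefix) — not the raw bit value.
+0x0a: 69 40 ⇒ word 0x6940 (big)
  opcode bits[15:10]=0x1a: sum/RR
  rd: (w>>8)&0x3=0x1 → b
  rs: (w>>6)&0x3=0x1 → b

b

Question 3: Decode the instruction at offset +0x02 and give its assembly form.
[02] fc 00 → 0xfc00
  opcode bits[15:10]=0x3f: dec/R
  rd@[9:8]=0x0 ⇒ a

dec a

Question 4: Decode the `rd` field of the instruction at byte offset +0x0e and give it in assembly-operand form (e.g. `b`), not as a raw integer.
[0e] 06 b9 → 0x06b9
  opcode bits[15:10]=0x1: ldi/RI
  [9:8] rd=2 = c
  [7:0] imm=185 = $185

c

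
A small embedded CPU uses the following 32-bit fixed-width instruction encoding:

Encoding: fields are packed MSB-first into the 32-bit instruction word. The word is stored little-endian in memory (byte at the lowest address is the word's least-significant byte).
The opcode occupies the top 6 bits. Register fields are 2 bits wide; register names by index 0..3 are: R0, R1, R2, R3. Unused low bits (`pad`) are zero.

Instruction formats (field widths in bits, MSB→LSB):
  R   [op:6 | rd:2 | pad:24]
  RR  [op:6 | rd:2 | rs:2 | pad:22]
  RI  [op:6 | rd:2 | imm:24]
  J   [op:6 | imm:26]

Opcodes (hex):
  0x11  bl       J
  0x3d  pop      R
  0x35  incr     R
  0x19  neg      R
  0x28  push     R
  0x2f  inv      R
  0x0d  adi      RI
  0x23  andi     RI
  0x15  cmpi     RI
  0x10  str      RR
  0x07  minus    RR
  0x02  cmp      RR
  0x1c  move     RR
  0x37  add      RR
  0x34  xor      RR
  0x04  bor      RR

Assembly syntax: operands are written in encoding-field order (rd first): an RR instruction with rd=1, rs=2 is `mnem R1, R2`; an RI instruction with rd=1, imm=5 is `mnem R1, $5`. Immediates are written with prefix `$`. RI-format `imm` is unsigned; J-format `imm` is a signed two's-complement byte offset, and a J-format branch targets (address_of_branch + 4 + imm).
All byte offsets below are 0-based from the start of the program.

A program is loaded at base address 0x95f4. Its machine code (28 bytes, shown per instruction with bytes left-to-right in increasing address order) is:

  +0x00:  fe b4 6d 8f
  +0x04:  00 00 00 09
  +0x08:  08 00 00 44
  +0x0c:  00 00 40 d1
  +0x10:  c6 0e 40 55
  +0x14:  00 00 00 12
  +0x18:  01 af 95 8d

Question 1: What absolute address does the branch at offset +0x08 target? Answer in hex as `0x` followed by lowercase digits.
0x9608

@+08  little-endian(08 00 00 44) = 0x44000008
  top 6b → 0x11 → bl [J]
  imm: (w>>0)&0x3ffffff=0x8 → $8
  target = base 0x95f4 + off 0x08 + 4 + imm 8 = 0x9608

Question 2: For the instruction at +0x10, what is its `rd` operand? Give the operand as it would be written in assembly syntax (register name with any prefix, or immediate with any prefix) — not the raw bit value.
R1

+0x10: c6 0e 40 55 ⇒ word 0x55400ec6 (little)
  op=0x55400ec6>>26=0x15 ⇒ cmpi (RI)
  rd: (w>>24)&0x3=0x1 → R1
  imm: (w>>0)&0xffffff=0x400ec6 → $4198086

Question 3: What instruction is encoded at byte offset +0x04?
cmp R1, R0

+0x04: 00 00 00 09 ⇒ word 0x09000000 (little)
  top 6b → 0x2 → cmp [RR]
  rd@[25:24]=0x1 ⇒ R1
  rs@[23:22]=0x0 ⇒ R0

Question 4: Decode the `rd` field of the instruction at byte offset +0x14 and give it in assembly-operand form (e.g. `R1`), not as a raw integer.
@+14  little-endian(00 00 00 12) = 0x12000000
  op=0x12000000>>26=0x4 ⇒ bor (RR)
  rd@[25:24]=0x2 ⇒ R2
  rs@[23:22]=0x0 ⇒ R0

R2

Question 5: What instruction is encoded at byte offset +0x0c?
+0x0c: 00 00 40 d1 ⇒ word 0xd1400000 (little)
  top 6b → 0x34 → xor [RR]
  [25:24] rd=1 = R1
  [23:22] rs=1 = R1

xor R1, R1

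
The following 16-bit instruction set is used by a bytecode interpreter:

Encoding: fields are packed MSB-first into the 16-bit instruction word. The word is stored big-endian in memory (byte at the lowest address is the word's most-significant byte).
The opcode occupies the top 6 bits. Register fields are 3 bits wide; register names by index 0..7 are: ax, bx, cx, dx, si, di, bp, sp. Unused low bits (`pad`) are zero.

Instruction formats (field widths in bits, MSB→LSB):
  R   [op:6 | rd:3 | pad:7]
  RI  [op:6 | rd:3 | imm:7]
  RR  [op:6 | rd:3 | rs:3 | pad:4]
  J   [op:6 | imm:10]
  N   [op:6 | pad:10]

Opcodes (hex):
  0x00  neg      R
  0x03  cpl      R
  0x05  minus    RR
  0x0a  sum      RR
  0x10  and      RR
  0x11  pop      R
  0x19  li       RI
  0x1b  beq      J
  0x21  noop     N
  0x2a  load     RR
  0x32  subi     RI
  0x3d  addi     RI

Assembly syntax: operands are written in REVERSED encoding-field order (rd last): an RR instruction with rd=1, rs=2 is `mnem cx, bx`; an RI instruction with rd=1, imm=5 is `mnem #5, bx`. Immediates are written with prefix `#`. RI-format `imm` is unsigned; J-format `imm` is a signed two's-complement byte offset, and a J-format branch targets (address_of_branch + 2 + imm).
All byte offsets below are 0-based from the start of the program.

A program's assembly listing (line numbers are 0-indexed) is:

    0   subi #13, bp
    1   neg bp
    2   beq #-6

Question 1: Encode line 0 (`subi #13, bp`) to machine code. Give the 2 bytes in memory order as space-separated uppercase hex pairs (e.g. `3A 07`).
CB 0D

L0: subi op=0x32:6|rd=6:3|imm=13:7 ⇒ 0xcb0d ⇒ big cb 0d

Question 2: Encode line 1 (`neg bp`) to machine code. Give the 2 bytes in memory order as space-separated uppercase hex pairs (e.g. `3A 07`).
L1: neg op=0x0:6|rd=6:3|pad=0:7 ⇒ 0x0300 ⇒ big 03 00

03 00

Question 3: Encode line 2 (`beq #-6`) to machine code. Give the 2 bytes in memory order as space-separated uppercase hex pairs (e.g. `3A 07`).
6F FA

line 2 (beq): pack op=0x1b:6|imm=-6:10 = 0x6ffa; big→ 6f fa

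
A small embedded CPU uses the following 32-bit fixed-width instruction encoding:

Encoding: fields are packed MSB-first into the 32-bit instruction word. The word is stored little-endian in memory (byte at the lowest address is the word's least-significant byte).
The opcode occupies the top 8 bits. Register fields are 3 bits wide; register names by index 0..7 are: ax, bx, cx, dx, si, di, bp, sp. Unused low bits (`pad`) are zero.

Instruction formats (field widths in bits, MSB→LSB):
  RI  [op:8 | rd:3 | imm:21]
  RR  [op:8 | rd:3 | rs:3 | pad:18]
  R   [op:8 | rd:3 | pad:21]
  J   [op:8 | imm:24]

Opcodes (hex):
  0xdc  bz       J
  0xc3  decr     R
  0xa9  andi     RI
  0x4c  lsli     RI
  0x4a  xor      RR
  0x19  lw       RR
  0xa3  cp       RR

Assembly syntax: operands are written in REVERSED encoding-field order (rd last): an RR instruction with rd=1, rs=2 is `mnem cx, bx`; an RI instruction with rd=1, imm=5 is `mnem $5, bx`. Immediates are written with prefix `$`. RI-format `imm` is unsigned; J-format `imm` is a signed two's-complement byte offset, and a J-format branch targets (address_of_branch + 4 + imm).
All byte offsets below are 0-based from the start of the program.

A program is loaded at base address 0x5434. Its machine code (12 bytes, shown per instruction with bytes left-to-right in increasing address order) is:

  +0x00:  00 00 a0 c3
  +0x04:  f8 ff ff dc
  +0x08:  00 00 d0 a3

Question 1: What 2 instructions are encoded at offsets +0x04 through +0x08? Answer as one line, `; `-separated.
bz $-8; cp si, bp

+0x04: f8 ff ff dc ⇒ word 0xdcfffff8 (little)
  opcode bits[31:24]=0xdc: bz/J
  imm: (w>>0)&0xffffff=0xfffff8 (s24→-8) → $-8
+0x08: 00 00 d0 a3 ⇒ word 0xa3d00000 (little)
  opcode bits[31:24]=0xa3: cp/RR
  rd: (w>>21)&0x7=0x6 → bp
  rs: (w>>18)&0x7=0x4 → si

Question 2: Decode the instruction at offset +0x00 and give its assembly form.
@+00  little-endian(00 00 a0 c3) = 0xc3a00000
  opcode bits[31:24]=0xc3: decr/R
  [23:21] rd=5 = di

decr di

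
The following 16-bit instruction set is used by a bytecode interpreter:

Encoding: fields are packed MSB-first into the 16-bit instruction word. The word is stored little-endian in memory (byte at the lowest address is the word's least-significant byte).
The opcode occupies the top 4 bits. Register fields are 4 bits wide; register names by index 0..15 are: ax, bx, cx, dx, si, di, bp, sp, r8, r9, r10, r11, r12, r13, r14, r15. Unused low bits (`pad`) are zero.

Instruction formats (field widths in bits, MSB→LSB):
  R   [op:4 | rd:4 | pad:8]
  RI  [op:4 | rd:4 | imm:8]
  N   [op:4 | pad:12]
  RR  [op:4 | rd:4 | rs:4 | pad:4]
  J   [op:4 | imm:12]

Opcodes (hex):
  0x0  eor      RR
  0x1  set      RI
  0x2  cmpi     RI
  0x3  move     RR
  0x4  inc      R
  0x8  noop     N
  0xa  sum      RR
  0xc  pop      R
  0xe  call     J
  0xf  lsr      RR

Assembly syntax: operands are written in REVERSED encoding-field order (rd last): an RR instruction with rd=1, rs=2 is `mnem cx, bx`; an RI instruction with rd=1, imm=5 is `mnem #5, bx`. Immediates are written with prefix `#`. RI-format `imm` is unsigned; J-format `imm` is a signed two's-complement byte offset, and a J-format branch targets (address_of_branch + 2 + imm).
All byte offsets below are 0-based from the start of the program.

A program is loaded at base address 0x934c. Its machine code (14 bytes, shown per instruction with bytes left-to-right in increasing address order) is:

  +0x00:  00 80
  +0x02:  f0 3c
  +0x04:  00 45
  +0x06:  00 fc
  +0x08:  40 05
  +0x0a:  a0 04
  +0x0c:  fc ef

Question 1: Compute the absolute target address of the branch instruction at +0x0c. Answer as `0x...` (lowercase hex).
0x9356

off 0x0c: read fc ef as little → 0xeffc
  op=0xeffc>>12=0xe ⇒ call (J)
  imm: (w>>0)&0xfff=0xffc (s12→-4) → #-4
  target = base 0x934c + off 0x0c + 2 + imm -4 = 0x9356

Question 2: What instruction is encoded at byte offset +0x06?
+0x06: 00 fc ⇒ word 0xfc00 (little)
  opcode bits[15:12]=0xf: lsr/RR
  rd@[11:8]=0xc ⇒ r12
  rs@[7:4]=0x0 ⇒ ax

lsr ax, r12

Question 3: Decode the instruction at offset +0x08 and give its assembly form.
off 0x08: read 40 05 as little → 0x0540
  opcode bits[15:12]=0x0: eor/RR
  rd: (w>>8)&0xf=0x5 → di
  rs: (w>>4)&0xf=0x4 → si

eor si, di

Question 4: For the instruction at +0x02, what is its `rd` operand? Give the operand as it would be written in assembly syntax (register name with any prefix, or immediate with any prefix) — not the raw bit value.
r12

@+02  little-endian(f0 3c) = 0x3cf0
  op=0x3cf0>>12=0x3 ⇒ move (RR)
  [11:8] rd=12 = r12
  [7:4] rs=15 = r15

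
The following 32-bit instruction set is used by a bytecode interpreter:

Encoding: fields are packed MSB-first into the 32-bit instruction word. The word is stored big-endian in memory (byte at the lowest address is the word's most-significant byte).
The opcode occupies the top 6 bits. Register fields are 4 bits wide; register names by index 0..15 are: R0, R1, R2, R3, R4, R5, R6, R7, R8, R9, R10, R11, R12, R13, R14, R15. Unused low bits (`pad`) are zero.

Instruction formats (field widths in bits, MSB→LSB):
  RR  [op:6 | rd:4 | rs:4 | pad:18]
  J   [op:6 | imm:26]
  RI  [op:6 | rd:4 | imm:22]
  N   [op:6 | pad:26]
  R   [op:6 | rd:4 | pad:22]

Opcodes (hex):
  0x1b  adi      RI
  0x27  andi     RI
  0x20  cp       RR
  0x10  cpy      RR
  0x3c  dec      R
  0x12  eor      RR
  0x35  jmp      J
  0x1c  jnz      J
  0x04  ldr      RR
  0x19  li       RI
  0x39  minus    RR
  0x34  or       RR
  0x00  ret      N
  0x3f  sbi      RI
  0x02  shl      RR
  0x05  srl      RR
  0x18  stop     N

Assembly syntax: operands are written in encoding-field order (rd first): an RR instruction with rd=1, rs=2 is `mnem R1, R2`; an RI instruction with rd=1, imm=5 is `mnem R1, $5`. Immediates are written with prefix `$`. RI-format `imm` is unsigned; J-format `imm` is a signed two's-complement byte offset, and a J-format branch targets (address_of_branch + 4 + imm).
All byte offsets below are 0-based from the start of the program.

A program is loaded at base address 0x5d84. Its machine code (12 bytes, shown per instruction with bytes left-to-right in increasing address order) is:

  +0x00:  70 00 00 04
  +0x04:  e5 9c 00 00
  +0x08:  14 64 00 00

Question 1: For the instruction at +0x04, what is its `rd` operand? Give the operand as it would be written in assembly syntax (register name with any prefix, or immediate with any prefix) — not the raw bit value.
R6

off 0x04: read e5 9c 00 00 as big → 0xe59c0000
  op=0xe59c0000>>26=0x39 ⇒ minus (RR)
  rd@[25:22]=0x6 ⇒ R6
  rs@[21:18]=0x7 ⇒ R7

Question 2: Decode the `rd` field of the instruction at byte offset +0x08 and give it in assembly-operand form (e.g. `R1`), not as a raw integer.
R1

off 0x08: read 14 64 00 00 as big → 0x14640000
  op=0x14640000>>26=0x5 ⇒ srl (RR)
  rd@[25:22]=0x1 ⇒ R1
  rs@[21:18]=0x9 ⇒ R9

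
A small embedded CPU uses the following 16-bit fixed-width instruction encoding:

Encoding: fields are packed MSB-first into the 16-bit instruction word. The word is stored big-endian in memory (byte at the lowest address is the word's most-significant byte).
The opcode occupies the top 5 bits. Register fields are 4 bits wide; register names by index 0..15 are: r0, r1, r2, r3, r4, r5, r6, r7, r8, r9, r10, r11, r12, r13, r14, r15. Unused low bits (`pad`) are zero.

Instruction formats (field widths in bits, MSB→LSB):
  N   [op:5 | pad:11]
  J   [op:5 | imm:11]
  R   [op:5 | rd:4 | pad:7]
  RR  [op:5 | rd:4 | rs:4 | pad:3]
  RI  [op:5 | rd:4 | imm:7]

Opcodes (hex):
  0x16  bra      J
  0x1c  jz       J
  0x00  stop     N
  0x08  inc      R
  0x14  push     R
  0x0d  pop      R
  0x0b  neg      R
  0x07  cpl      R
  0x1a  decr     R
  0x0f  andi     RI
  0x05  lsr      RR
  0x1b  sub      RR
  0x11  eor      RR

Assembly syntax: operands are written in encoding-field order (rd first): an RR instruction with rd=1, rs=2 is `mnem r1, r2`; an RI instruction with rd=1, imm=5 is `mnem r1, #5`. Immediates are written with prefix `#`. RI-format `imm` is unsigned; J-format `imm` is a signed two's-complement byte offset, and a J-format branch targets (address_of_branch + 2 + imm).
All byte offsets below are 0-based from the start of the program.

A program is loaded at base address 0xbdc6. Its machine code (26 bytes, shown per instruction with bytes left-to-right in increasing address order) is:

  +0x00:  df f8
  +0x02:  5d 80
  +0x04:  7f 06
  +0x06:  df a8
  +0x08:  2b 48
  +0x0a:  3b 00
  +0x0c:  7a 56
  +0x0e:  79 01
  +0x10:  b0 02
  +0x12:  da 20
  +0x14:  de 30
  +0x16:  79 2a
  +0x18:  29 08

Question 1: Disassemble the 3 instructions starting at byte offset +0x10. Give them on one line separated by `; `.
bra #2; sub r4, r4; sub r12, r6

@+10  big-endian(b0 02) = 0xb002
  opcode bits[15:11]=0x16: bra/J
  [10:0] imm=2 = #2
@+12  big-endian(da 20) = 0xda20
  opcode bits[15:11]=0x1b: sub/RR
  [10:7] rd=4 = r4
  [6:3] rs=4 = r4
@+14  big-endian(de 30) = 0xde30
  opcode bits[15:11]=0x1b: sub/RR
  [10:7] rd=12 = r12
  [6:3] rs=6 = r6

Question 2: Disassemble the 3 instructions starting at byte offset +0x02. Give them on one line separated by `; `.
[02] 5d 80 → 0x5d80
  opcode bits[15:11]=0xb: neg/R
  [10:7] rd=11 = r11
[04] 7f 06 → 0x7f06
  opcode bits[15:11]=0xf: andi/RI
  [10:7] rd=14 = r14
  [6:0] imm=6 = #6
[06] df a8 → 0xdfa8
  opcode bits[15:11]=0x1b: sub/RR
  [10:7] rd=15 = r15
  [6:3] rs=5 = r5

neg r11; andi r14, #6; sub r15, r5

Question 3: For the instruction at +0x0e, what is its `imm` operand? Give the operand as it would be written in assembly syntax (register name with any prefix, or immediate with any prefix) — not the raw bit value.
#1

+0x0e: 79 01 ⇒ word 0x7901 (big)
  top 5b → 0xf → andi [RI]
  rd@[10:7]=0x2 ⇒ r2
  imm@[6:0]=0x1 ⇒ #1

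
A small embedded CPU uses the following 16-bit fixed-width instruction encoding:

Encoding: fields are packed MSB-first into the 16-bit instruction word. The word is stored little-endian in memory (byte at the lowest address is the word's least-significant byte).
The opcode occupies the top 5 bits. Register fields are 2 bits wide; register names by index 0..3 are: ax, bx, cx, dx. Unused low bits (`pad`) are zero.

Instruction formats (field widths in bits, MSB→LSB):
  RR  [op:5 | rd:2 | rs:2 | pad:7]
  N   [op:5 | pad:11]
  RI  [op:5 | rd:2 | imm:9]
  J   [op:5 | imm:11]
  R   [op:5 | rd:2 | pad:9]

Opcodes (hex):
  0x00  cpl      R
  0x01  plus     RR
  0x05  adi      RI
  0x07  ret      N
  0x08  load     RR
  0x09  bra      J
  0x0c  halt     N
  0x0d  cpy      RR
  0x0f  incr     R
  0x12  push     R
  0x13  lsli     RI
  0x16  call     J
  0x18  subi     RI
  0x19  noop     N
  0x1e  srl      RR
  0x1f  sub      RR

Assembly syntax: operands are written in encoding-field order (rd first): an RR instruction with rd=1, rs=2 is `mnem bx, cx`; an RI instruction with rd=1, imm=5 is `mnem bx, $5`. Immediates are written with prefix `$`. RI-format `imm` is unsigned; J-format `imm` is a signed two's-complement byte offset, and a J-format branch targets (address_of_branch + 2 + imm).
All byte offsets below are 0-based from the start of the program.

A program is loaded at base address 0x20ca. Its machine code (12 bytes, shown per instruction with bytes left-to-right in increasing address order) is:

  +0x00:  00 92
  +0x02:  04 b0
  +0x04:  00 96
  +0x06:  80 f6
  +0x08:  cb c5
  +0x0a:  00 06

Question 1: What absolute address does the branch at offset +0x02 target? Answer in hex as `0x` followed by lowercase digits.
@+02  little-endian(04 b0) = 0xb004
  top 5b → 0x16 → call [J]
  imm@[10:0]=0x4 ⇒ $4
  target = base 0x20ca + off 0x02 + 2 + imm 4 = 0x20d2

0x20d2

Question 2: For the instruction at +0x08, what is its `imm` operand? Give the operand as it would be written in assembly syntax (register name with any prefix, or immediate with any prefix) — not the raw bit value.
$459

off 0x08: read cb c5 as little → 0xc5cb
  top 5b → 0x18 → subi [RI]
  rd@[10:9]=0x2 ⇒ cx
  imm@[8:0]=0x1cb ⇒ $459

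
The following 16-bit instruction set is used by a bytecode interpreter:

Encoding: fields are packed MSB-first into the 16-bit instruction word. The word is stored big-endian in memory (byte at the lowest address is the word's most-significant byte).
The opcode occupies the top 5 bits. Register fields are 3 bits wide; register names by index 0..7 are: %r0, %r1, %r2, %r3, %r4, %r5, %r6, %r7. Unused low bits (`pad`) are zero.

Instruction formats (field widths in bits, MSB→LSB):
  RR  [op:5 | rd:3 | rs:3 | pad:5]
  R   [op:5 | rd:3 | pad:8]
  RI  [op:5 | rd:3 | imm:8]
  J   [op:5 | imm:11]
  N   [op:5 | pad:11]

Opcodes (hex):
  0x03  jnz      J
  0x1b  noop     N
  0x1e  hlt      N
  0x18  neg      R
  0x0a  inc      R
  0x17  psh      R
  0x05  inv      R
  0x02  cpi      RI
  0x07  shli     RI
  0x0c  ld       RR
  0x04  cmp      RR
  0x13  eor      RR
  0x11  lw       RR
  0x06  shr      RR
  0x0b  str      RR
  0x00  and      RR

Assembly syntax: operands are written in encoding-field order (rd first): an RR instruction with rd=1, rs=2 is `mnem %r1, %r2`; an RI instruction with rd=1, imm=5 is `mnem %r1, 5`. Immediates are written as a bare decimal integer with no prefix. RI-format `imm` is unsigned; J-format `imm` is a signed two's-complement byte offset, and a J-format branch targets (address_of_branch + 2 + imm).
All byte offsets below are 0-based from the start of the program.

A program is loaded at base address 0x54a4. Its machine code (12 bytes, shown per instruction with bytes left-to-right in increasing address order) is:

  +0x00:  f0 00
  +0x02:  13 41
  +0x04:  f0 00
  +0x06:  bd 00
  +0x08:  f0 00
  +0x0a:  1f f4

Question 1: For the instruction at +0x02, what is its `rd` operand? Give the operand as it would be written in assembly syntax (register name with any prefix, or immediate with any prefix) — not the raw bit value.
%r3

[02] 13 41 → 0x1341
  top 5b → 0x2 → cpi [RI]
  rd: (w>>8)&0x7=0x3 → %r3
  imm: (w>>0)&0xff=0x41 → 65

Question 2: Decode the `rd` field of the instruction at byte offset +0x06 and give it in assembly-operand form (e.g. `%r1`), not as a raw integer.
+0x06: bd 00 ⇒ word 0xbd00 (big)
  top 5b → 0x17 → psh [R]
  [10:8] rd=5 = %r5

%r5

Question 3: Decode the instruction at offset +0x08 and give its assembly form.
hlt

+0x08: f0 00 ⇒ word 0xf000 (big)
  op=0xf000>>11=0x1e ⇒ hlt (N)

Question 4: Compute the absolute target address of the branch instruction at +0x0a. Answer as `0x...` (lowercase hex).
off 0x0a: read 1f f4 as big → 0x1ff4
  opcode bits[15:11]=0x3: jnz/J
  imm: (w>>0)&0x7ff=0x7f4 (s11→-12) → -12
  target = base 0x54a4 + off 0x0a + 2 + imm -12 = 0x54a4

0x54a4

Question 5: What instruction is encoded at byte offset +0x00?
off 0x00: read f0 00 as big → 0xf000
  op=0xf000>>11=0x1e ⇒ hlt (N)

hlt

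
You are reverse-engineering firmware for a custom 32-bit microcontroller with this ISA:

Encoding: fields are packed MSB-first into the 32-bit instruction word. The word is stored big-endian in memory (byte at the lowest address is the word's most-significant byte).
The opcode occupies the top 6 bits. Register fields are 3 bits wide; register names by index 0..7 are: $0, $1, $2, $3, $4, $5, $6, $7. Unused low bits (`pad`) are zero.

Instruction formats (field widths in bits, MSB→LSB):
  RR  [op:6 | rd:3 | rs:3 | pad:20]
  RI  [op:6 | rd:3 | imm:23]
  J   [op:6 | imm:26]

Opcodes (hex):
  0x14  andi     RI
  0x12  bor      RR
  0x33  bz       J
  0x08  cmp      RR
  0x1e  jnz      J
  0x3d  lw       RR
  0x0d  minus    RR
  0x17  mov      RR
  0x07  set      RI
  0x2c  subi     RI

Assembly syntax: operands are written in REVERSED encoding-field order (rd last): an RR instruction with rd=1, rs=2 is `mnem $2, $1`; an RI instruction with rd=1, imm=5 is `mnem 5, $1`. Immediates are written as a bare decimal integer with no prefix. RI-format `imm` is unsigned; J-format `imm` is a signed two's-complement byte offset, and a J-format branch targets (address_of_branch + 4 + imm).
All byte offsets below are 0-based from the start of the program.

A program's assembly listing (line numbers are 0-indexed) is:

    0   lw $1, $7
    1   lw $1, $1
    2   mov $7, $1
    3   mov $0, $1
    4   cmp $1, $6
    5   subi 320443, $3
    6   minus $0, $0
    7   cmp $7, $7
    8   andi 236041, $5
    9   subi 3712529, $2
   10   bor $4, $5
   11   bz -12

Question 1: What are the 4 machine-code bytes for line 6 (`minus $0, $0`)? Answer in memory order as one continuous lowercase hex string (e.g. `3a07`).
6. minus fields op=0xd:6|rd=0:3|rs=0:3|pad=0:20 → word 34000000h → 34 00 00 00

34000000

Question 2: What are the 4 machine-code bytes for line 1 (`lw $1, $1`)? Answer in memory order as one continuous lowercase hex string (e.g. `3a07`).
line 1 (lw): pack op=0x3d:6|rd=1:3|rs=1:3|pad=0:20 = 0xf4900000; big→ f4 90 00 00

f4900000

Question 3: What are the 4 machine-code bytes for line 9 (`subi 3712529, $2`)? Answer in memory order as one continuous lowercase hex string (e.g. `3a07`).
L9: subi op=0x2c:6|rd=2:3|imm=3712529:23 ⇒ 0xb138a611 ⇒ big b1 38 a6 11

b138a611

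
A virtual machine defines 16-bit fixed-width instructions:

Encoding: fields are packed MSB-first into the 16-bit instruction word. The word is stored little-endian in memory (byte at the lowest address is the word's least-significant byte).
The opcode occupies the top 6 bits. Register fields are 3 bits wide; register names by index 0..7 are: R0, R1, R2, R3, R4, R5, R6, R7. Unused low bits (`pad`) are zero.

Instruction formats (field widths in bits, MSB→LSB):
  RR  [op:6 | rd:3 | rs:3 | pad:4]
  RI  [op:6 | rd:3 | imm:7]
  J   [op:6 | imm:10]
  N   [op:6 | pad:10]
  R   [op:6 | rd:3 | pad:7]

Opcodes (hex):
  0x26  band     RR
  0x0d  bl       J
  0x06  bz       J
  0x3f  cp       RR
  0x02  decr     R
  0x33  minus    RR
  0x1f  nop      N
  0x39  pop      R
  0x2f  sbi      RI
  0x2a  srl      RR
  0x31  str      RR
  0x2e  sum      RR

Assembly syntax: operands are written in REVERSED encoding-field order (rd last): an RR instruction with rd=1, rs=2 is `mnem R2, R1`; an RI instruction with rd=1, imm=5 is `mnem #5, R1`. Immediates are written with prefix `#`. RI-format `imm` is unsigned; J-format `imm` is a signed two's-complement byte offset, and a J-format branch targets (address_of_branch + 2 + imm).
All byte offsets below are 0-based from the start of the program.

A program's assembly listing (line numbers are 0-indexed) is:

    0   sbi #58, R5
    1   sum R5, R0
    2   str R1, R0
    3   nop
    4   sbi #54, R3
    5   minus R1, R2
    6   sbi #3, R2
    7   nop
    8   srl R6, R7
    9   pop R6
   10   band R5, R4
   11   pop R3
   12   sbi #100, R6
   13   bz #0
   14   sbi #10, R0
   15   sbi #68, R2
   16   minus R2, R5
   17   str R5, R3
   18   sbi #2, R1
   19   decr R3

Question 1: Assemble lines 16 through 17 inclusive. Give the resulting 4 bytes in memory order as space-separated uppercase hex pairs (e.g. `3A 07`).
A0 CE D0 C5

16. minus fields op=0x33:6|rd=5:3|rs=2:3|pad=0:4 → word cea0h → a0 ce
17. str fields op=0x31:6|rd=3:3|rs=5:3|pad=0:4 → word c5d0h → d0 c5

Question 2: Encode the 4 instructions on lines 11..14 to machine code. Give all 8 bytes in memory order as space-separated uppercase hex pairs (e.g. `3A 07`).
line 11 (pop): pack op=0x39:6|rd=3:3|pad=0:7 = 0xe580; little→ 80 e5
line 12 (sbi): pack op=0x2f:6|rd=6:3|imm=100:7 = 0xbf64; little→ 64 bf
line 13 (bz): pack op=0x6:6|imm=0:10 = 0x1800; little→ 00 18
line 14 (sbi): pack op=0x2f:6|rd=0:3|imm=10:7 = 0xbc0a; little→ 0a bc

80 E5 64 BF 00 18 0A BC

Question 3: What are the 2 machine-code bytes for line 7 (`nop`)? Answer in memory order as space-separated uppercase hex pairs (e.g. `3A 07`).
00 7C

7. nop fields op=0x1f:6|pad=0:10 → word 7c00h → 00 7c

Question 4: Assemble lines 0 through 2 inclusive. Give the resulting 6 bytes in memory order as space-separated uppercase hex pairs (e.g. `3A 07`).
line 0 (sbi): pack op=0x2f:6|rd=5:3|imm=58:7 = 0xbeba; little→ ba be
line 1 (sum): pack op=0x2e:6|rd=0:3|rs=5:3|pad=0:4 = 0xb850; little→ 50 b8
line 2 (str): pack op=0x31:6|rd=0:3|rs=1:3|pad=0:4 = 0xc410; little→ 10 c4

BA BE 50 B8 10 C4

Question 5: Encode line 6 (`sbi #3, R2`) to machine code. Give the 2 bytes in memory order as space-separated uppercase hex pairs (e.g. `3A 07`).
L6: sbi op=0x2f:6|rd=2:3|imm=3:7 ⇒ 0xbd03 ⇒ little 03 bd

03 BD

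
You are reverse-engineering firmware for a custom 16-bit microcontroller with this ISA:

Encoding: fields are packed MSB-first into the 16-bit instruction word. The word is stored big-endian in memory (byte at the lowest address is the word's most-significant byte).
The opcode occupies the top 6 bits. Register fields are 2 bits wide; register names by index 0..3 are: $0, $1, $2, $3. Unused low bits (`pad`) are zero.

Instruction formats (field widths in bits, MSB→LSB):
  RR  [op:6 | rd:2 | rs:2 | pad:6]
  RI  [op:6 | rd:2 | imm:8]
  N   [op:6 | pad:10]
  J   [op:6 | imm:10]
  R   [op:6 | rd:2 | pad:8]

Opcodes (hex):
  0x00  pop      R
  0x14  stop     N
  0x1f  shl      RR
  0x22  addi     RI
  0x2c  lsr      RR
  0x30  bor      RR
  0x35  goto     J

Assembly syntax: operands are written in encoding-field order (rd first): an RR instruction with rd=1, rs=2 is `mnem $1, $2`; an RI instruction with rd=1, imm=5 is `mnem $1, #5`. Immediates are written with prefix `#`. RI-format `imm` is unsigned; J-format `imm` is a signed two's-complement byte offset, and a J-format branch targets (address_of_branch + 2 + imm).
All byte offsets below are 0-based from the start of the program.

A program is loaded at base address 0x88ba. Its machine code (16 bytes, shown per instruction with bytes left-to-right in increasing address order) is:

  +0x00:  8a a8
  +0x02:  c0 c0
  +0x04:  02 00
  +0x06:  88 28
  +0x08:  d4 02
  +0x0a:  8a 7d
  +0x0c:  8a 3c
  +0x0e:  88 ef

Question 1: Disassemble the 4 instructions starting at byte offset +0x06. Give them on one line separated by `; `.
addi $0, #40; goto #2; addi $2, #125; addi $2, #60

off 0x06: read 88 28 as big → 0x8828
  op=0x8828>>10=0x22 ⇒ addi (RI)
  rd: (w>>8)&0x3=0x0 → $0
  imm: (w>>0)&0xff=0x28 → #40
off 0x08: read d4 02 as big → 0xd402
  op=0xd402>>10=0x35 ⇒ goto (J)
  imm: (w>>0)&0x3ff=0x2 → #2
off 0x0a: read 8a 7d as big → 0x8a7d
  op=0x8a7d>>10=0x22 ⇒ addi (RI)
  rd: (w>>8)&0x3=0x2 → $2
  imm: (w>>0)&0xff=0x7d → #125
off 0x0c: read 8a 3c as big → 0x8a3c
  op=0x8a3c>>10=0x22 ⇒ addi (RI)
  rd: (w>>8)&0x3=0x2 → $2
  imm: (w>>0)&0xff=0x3c → #60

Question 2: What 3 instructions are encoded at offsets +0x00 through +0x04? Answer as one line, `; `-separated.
addi $2, #168; bor $0, $3; pop $2

+0x00: 8a a8 ⇒ word 0x8aa8 (big)
  opcode bits[15:10]=0x22: addi/RI
  rd: (w>>8)&0x3=0x2 → $2
  imm: (w>>0)&0xff=0xa8 → #168
+0x02: c0 c0 ⇒ word 0xc0c0 (big)
  opcode bits[15:10]=0x30: bor/RR
  rd: (w>>8)&0x3=0x0 → $0
  rs: (w>>6)&0x3=0x3 → $3
+0x04: 02 00 ⇒ word 0x0200 (big)
  opcode bits[15:10]=0x0: pop/R
  rd: (w>>8)&0x3=0x2 → $2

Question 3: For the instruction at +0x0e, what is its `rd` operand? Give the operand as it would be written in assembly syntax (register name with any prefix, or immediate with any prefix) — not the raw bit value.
+0x0e: 88 ef ⇒ word 0x88ef (big)
  op=0x88ef>>10=0x22 ⇒ addi (RI)
  rd@[9:8]=0x0 ⇒ $0
  imm@[7:0]=0xef ⇒ #239

$0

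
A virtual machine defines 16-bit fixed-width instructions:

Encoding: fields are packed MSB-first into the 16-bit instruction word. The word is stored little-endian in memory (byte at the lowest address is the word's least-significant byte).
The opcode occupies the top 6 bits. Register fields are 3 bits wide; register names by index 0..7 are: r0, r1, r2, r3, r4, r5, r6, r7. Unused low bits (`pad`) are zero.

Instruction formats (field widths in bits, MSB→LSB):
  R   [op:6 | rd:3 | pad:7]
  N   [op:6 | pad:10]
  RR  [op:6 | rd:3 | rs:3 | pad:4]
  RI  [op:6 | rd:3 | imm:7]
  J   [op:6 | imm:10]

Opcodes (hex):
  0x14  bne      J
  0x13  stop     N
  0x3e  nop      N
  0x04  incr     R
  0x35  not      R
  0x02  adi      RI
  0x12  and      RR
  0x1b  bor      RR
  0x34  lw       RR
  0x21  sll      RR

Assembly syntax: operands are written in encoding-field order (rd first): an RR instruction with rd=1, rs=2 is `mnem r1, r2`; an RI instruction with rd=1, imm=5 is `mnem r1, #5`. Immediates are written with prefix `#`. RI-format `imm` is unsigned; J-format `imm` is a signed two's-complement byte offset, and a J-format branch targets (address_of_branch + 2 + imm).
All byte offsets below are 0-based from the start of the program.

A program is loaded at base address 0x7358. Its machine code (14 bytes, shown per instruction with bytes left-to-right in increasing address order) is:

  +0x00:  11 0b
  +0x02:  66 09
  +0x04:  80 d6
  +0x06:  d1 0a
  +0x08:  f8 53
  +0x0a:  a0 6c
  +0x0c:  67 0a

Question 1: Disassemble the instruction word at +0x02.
adi r2, #102

+0x02: 66 09 ⇒ word 0x0966 (little)
  top 6b → 0x2 → adi [RI]
  rd@[9:7]=0x2 ⇒ r2
  imm@[6:0]=0x66 ⇒ #102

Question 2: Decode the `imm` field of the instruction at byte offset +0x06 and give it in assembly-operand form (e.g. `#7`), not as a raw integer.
#81

off 0x06: read d1 0a as little → 0x0ad1
  top 6b → 0x2 → adi [RI]
  rd@[9:7]=0x5 ⇒ r5
  imm@[6:0]=0x51 ⇒ #81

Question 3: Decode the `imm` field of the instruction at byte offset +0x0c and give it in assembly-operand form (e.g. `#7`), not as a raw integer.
off 0x0c: read 67 0a as little → 0x0a67
  op=0x0a67>>10=0x2 ⇒ adi (RI)
  rd: (w>>7)&0x7=0x4 → r4
  imm: (w>>0)&0x7f=0x67 → #103

#103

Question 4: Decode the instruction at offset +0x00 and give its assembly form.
adi r6, #17

[00] 11 0b → 0x0b11
  op=0x0b11>>10=0x2 ⇒ adi (RI)
  rd: (w>>7)&0x7=0x6 → r6
  imm: (w>>0)&0x7f=0x11 → #17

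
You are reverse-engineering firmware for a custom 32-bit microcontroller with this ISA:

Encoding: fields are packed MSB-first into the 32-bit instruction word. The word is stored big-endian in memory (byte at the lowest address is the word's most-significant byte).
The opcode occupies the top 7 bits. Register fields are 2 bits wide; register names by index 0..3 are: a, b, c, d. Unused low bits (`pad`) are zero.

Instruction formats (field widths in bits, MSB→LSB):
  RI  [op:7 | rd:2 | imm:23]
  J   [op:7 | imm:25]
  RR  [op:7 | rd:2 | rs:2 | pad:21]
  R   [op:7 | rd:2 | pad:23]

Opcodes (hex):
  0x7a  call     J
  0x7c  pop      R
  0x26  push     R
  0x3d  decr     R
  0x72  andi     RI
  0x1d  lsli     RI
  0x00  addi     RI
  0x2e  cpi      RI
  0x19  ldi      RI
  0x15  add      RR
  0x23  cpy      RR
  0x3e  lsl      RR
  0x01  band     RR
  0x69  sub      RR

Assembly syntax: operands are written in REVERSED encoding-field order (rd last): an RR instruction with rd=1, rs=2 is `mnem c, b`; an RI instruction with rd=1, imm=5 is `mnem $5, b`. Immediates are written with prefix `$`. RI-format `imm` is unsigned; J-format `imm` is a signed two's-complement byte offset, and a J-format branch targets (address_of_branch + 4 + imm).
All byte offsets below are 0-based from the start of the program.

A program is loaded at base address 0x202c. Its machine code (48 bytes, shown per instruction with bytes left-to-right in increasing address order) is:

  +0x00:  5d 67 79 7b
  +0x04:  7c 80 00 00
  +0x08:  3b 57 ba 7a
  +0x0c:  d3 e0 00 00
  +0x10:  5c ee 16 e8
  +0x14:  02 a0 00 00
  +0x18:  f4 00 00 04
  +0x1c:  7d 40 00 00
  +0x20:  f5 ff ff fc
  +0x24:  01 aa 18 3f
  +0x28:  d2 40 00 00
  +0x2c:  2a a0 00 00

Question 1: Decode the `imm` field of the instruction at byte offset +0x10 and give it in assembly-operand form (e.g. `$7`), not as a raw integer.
$7214824

+0x10: 5c ee 16 e8 ⇒ word 0x5cee16e8 (big)
  op=0x5cee16e8>>25=0x2e ⇒ cpi (RI)
  rd: (w>>23)&0x3=0x1 → b
  imm: (w>>0)&0x7fffff=0x6e16e8 → $7214824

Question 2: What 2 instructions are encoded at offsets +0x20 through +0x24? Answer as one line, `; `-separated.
[20] f5 ff ff fc → 0xf5fffffc
  op=0xf5fffffc>>25=0x7a ⇒ call (J)
  [24:0] imm=33554428 (s25→-4) = $-4
[24] 01 aa 18 3f → 0x01aa183f
  op=0x01aa183f>>25=0x0 ⇒ addi (RI)
  [24:23] rd=3 = d
  [22:0] imm=2758719 = $2758719

call $-4; addi $2758719, d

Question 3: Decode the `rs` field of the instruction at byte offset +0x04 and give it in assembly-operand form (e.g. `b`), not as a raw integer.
@+04  big-endian(7c 80 00 00) = 0x7c800000
  opcode bits[31:25]=0x3e: lsl/RR
  rd@[24:23]=0x1 ⇒ b
  rs@[22:21]=0x0 ⇒ a

a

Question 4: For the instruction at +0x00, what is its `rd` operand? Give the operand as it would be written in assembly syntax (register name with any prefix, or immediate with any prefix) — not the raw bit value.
c

+0x00: 5d 67 79 7b ⇒ word 0x5d67797b (big)
  top 7b → 0x2e → cpi [RI]
  rd@[24:23]=0x2 ⇒ c
  imm@[22:0]=0x67797b ⇒ $6781307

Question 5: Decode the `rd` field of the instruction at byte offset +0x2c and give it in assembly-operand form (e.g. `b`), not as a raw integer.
[2c] 2a a0 00 00 → 0x2aa00000
  top 7b → 0x15 → add [RR]
  [24:23] rd=1 = b
  [22:21] rs=1 = b

b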